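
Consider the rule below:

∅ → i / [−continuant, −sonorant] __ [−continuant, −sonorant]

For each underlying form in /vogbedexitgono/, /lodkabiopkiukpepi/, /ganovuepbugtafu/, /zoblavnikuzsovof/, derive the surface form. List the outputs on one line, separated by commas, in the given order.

/vogbedexitgono/: /g/ and /b/ form a stop–stop cluster, so [i] is inserted between them. /t/ and /g/ form a stop–stop cluster, so [i] is inserted between them. → [vogibedexitigono].
/lodkabiopkiukpepi/: /d/ and /k/ form a stop–stop cluster, so [i] is inserted between them. /p/ and /k/ form a stop–stop cluster, so [i] is inserted between them. /k/ and /p/ form a stop–stop cluster, so [i] is inserted between them. → [lodikabiopikiukipepi].
/ganovuepbugtafu/: /p/ and /b/ form a stop–stop cluster, so [i] is inserted between them. /g/ and /t/ form a stop–stop cluster, so [i] is inserted between them. → [ganovuepibugitafu].
/zoblavnikuzsovof/: the rule's environment is not met; surfaces unchanged as [zoblavnikuzsovof].

vogibedexitigono, lodikabiopikiukipepi, ganovuepibugitafu, zoblavnikuzsovof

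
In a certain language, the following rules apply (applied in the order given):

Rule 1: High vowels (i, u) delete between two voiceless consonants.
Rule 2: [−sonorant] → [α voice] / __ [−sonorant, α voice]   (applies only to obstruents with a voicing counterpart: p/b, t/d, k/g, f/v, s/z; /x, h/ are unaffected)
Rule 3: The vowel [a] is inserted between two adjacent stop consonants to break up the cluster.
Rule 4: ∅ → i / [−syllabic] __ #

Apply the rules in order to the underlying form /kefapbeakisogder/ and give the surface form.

kefababeaksogaderi

Rule 1 (high vowel syncope): /i/ is a high vowel flanked by voiceless consonants /k/ and /s/, so it deletes. /kefapbeakisogder/ → kefapbeaksogder.
Rule 2 (regressive voicing assimilation): /p/ precedes the voiced obstruent /b/, so it voices to [b] by assimilation. /kefapbeaksogder/ → kefabbeaksogder.
Rule 3 (stop-cluster a-epenthesis): /b/ and /b/ form a stop–stop cluster, so [a] is inserted between them. /g/ and /d/ form a stop–stop cluster, so [a] is inserted between them. /kefabbeaksogder/ → kefababeaksogader.
Rule 4 (final i-epenthesis): the form ends in the consonant /r/, so [i] is inserted word-finally. /kefababeaksogader/ → kefababeaksogaderi.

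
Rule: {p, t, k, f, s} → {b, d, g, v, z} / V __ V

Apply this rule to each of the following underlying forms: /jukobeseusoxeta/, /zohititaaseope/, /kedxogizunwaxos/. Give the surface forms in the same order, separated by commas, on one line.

jugobezeuzoxeda, zohididaazeobe, kedxogizunwaxos

/jukobeseusoxeta/: /k/ is a voiceless obstruent between vowels /u/ and /o/, so it voices to [g]. /s/ is a voiceless obstruent between vowels /e/ and /e/, so it voices to [z]. /s/ is a voiceless obstruent between vowels /u/ and /o/, so it voices to [z]. /t/ is a voiceless obstruent between vowels /e/ and /a/, so it voices to [d]. → [jugobezeuzoxeda].
/zohititaaseope/: /t/ is a voiceless obstruent between vowels /i/ and /i/, so it voices to [d]. /t/ is a voiceless obstruent between vowels /i/ and /a/, so it voices to [d]. /s/ is a voiceless obstruent between vowels /a/ and /e/, so it voices to [z]. /p/ is a voiceless obstruent between vowels /o/ and /e/, so it voices to [b]. → [zohididaazeobe].
/kedxogizunwaxos/: the rule's environment is not met; surfaces unchanged as [kedxogizunwaxos].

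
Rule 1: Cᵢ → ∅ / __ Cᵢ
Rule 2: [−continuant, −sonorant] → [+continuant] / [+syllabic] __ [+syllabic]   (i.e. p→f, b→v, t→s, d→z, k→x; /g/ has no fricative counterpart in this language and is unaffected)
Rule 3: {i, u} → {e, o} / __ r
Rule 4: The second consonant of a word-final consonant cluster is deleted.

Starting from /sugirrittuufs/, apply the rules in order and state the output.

Rule 1 (degemination): /rr/ is a geminate; the first /r/ deletes. /tt/ is a geminate; the first /t/ deletes. /sugirrittuufs/ → sugirituufs.
Rule 2 (intervocalic spirantization): /t/ is a stop between vowels /i/ and /u/, so it spirantizes to the fricative [s]. /sugirituufs/ → sugirisuufs.
Rule 3 (pre-rhotic lowering): /i/ is a high vowel immediately before /r/, so it lowers to [e]. /sugirisuufs/ → sugerisuufs.
Rule 4 (final cluster simplification): /s/ is the second consonant of a word-final cluster /fs/, so it deletes. /sugerisuufs/ → sugerisuuf.

sugerisuuf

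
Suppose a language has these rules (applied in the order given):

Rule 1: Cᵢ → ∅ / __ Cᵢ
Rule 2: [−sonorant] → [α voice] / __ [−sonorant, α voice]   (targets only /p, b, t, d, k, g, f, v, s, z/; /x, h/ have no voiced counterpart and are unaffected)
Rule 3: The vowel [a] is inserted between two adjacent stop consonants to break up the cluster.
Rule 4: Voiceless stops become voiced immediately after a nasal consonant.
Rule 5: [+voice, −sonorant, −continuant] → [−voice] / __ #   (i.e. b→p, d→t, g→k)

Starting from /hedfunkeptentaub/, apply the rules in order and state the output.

hetfungepatendaup

Rule 1 (degemination): no segment meets the environment; /hedfunkeptentaub/ is unchanged.
Rule 2 (regressive voicing assimilation): /d/ precedes the voiceless obstruent /f/, so it devoices to [t] by assimilation. /hedfunkeptentaub/ → hetfunkeptentaub.
Rule 3 (stop-cluster a-epenthesis): /p/ and /t/ form a stop–stop cluster, so [a] is inserted between them. /hetfunkeptentaub/ → hetfunkepatentaub.
Rule 4 (post-nasal voicing): /k/ is a voiceless stop immediately after the nasal /n/, so it voices to [g]. /t/ is a voiceless stop immediately after the nasal /n/, so it voices to [d]. /hetfunkepatentaub/ → hetfungepatendaub.
Rule 5 (final devoicing): /b/ is a voiced stop in word-final position, so it devoices to [p]. /hetfungepatendaub/ → hetfungepatendaup.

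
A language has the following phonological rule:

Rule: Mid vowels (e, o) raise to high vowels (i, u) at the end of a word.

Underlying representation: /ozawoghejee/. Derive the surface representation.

/e/ is a mid vowel in word-final position, so it raises to [i].
Surface form: [ozawoghejei].

ozawoghejei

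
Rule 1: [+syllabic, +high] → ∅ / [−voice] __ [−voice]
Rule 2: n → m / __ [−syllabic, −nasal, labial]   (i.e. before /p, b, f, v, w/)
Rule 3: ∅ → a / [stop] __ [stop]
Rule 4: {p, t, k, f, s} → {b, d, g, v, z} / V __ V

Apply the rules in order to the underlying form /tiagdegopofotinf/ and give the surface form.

Rule 1 (high vowel syncope): no segment meets the environment; /tiagdegopofotinf/ is unchanged.
Rule 2 (nasal place assimilation): /n/ precedes the labial consonant /f/, so it assimilates in place to [m]. /tiagdegopofotinf/ → tiagdegopofotimf.
Rule 3 (stop-cluster a-epenthesis): /g/ and /d/ form a stop–stop cluster, so [a] is inserted between them. /tiagdegopofotimf/ → tiagadegopofotimf.
Rule 4 (intervocalic voicing): /p/ is a voiceless obstruent between vowels /o/ and /o/, so it voices to [b]. /f/ is a voiceless obstruent between vowels /o/ and /o/, so it voices to [v]. /t/ is a voiceless obstruent between vowels /o/ and /i/, so it voices to [d]. /tiagadegopofotimf/ → tiagadegobovodimf.

tiagadegobovodimf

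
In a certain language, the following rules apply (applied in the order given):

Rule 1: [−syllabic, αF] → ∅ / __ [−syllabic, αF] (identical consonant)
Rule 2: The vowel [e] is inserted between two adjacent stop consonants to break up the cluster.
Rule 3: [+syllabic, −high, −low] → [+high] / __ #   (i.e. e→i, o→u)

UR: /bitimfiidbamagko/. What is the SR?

bitimfiidebamageku

Rule 1 (degemination): no segment meets the environment; /bitimfiidbamagko/ is unchanged.
Rule 2 (stop-cluster e-epenthesis): /d/ and /b/ form a stop–stop cluster, so [e] is inserted between them. /g/ and /k/ form a stop–stop cluster, so [e] is inserted between them. /bitimfiidbamagko/ → bitimfiidebamageko.
Rule 3 (final vowel raising): /o/ is a mid vowel in word-final position, so it raises to [u]. /bitimfiidebamageko/ → bitimfiidebamageku.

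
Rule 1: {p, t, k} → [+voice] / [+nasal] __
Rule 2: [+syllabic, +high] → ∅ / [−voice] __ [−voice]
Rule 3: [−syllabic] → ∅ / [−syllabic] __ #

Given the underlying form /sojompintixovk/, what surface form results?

sojombindixov

Rule 1 (post-nasal voicing): /p/ is a voiceless stop immediately after the nasal /m/, so it voices to [b]. /t/ is a voiceless stop immediately after the nasal /n/, so it voices to [d]. /sojompintixovk/ → sojombindixovk.
Rule 2 (high vowel syncope): no segment meets the environment; /sojombindixovk/ is unchanged.
Rule 3 (final cluster simplification): /k/ is the second consonant of a word-final cluster /vk/, so it deletes. /sojombindixovk/ → sojombindixov.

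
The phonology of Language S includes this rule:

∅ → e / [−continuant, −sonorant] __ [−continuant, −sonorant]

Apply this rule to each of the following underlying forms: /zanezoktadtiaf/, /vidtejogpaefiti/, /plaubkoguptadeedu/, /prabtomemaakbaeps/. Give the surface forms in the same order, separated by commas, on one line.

/zanezoktadtiaf/: /k/ and /t/ form a stop–stop cluster, so [e] is inserted between them. /d/ and /t/ form a stop–stop cluster, so [e] is inserted between them. → [zanezoketadetiaf].
/vidtejogpaefiti/: /d/ and /t/ form a stop–stop cluster, so [e] is inserted between them. /g/ and /p/ form a stop–stop cluster, so [e] is inserted between them. → [videtejogepaefiti].
/plaubkoguptadeedu/: /b/ and /k/ form a stop–stop cluster, so [e] is inserted between them. /p/ and /t/ form a stop–stop cluster, so [e] is inserted between them. → [plaubekogupetadeedu].
/prabtomemaakbaeps/: /b/ and /t/ form a stop–stop cluster, so [e] is inserted between them. /k/ and /b/ form a stop–stop cluster, so [e] is inserted between them. → [prabetomemaakebaeps].

zanezoketadetiaf, videtejogepaefiti, plaubekogupetadeedu, prabetomemaakebaeps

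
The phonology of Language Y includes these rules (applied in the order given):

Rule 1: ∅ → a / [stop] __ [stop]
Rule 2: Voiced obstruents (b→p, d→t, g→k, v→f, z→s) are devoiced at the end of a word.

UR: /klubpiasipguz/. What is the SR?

Rule 1 (stop-cluster a-epenthesis): /b/ and /p/ form a stop–stop cluster, so [a] is inserted between them. /p/ and /g/ form a stop–stop cluster, so [a] is inserted between them. /klubpiasipguz/ → klubapiasipaguz.
Rule 2 (final devoicing): /z/ is a voiced obstruent in word-final position, so it devoices to [s]. /klubapiasipaguz/ → klubapiasipagus.

klubapiasipagus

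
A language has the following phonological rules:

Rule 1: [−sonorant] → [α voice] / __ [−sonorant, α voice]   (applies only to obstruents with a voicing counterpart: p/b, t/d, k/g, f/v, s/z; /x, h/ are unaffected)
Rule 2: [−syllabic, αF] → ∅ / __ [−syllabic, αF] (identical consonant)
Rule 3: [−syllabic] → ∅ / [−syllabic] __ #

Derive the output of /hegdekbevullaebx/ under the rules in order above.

hegdegbevulaep

Rule 1 (regressive voicing assimilation): /k/ precedes the voiced obstruent /b/, so it voices to [g] by assimilation. /b/ precedes the voiceless obstruent /x/, so it devoices to [p] by assimilation. /hegdekbevullaebx/ → hegdegbevullaepx.
Rule 2 (degemination): /ll/ is a geminate; the first /l/ deletes. /hegdegbevullaepx/ → hegdegbevulaepx.
Rule 3 (final cluster simplification): /x/ is the second consonant of a word-final cluster /px/, so it deletes. /hegdegbevulaepx/ → hegdegbevulaep.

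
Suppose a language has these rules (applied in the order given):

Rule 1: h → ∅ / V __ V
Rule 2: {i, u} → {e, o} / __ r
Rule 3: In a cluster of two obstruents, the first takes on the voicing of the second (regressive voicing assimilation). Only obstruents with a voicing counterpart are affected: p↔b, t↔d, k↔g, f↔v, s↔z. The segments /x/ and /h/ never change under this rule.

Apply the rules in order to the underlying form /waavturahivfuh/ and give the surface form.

waaftoraiffuh

Rule 1 (intervocalic h-deletion): /h/ occurs between vowels /a/ and /i/, so it deletes. /waavturahivfuh/ → waavturaivfuh.
Rule 2 (pre-rhotic lowering): /u/ is a high vowel immediately before /r/, so it lowers to [o]. /waavturaivfuh/ → waavtoraivfuh.
Rule 3 (regressive voicing assimilation): /v/ precedes the voiceless obstruent /t/, so it devoices to [f] by assimilation. /v/ precedes the voiceless obstruent /f/, so it devoices to [f] by assimilation. /waavtoraivfuh/ → waaftoraiffuh.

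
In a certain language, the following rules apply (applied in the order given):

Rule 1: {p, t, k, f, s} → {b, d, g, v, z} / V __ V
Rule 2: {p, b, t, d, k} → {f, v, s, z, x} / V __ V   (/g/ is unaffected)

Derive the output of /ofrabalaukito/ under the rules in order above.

Rule 1 (intervocalic voicing): /k/ is a voiceless obstruent between vowels /u/ and /i/, so it voices to [g]. /t/ is a voiceless obstruent between vowels /i/ and /o/, so it voices to [d]. /ofrabalaukito/ → ofrabalaugido.
Rule 2 (intervocalic spirantization): /b/ is a stop between vowels /a/ and /a/, so it spirantizes to the fricative [v]. /d/ is a stop between vowels /i/ and /o/, so it spirantizes to the fricative [z]. /ofrabalaugido/ → ofravalaugizo.

ofravalaugizo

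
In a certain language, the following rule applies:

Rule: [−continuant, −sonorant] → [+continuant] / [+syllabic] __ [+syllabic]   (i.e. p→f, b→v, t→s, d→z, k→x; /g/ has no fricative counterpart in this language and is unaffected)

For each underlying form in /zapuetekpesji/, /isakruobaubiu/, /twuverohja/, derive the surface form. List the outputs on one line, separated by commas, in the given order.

/zapuetekpesji/: /p/ is a stop between vowels /a/ and /u/, so it spirantizes to the fricative [f]. /t/ is a stop between vowels /e/ and /e/, so it spirantizes to the fricative [s]. → [zafuesekpesji].
/isakruobaubiu/: /b/ is a stop between vowels /o/ and /a/, so it spirantizes to the fricative [v]. /b/ is a stop between vowels /u/ and /i/, so it spirantizes to the fricative [v]. → [isakruovauviu].
/twuverohja/: the rule's environment is not met; surfaces unchanged as [twuverohja].

zafuesekpesji, isakruovauviu, twuverohja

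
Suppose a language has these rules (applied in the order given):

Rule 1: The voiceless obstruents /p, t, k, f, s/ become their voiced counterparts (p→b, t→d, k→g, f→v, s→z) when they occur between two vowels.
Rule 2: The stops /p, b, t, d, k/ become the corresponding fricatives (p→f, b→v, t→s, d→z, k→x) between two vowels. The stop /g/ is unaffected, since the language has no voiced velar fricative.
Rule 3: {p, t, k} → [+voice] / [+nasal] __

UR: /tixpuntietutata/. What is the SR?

Rule 1 (intervocalic voicing): /t/ is a voiceless obstruent between vowels /e/ and /u/, so it voices to [d]. /t/ is a voiceless obstruent between vowels /u/ and /a/, so it voices to [d]. /t/ is a voiceless obstruent between vowels /a/ and /a/, so it voices to [d]. /tixpuntietutata/ → tixpuntiedudada.
Rule 2 (intervocalic spirantization): /d/ is a stop between vowels /e/ and /u/, so it spirantizes to the fricative [z]. /d/ is a stop between vowels /u/ and /a/, so it spirantizes to the fricative [z]. /d/ is a stop between vowels /a/ and /a/, so it spirantizes to the fricative [z]. /tixpuntiedudada/ → tixpuntiezuzaza.
Rule 3 (post-nasal voicing): /t/ is a voiceless stop immediately after the nasal /n/, so it voices to [d]. /tixpuntiezuzaza/ → tixpundiezuzaza.

tixpundiezuzaza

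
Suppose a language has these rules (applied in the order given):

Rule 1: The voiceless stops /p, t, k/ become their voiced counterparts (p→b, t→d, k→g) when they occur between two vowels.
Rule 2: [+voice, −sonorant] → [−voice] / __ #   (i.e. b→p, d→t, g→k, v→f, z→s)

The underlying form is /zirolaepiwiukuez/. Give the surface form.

Rule 1 (intervocalic voicing): /p/ is a voiceless stop between vowels /e/ and /i/, so it voices to [b]. /k/ is a voiceless stop between vowels /u/ and /u/, so it voices to [g]. /zirolaepiwiukuez/ → zirolaebiwiuguez.
Rule 2 (final devoicing): /z/ is a voiced obstruent in word-final position, so it devoices to [s]. /zirolaebiwiuguez/ → zirolaebiwiugues.

zirolaebiwiugues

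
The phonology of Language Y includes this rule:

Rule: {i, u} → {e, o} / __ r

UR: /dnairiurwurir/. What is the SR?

dnaeriorworer

/i/ is a high vowel immediately before /r/, so it lowers to [e].
/u/ is a high vowel immediately before /r/, so it lowers to [o].
/u/ is a high vowel immediately before /r/, so it lowers to [o].
/i/ is a high vowel immediately before /r/, so it lowers to [e].
The other instance of /i/ does not occur in the required environment and remains unchanged.
Surface form: [dnaeriorworer].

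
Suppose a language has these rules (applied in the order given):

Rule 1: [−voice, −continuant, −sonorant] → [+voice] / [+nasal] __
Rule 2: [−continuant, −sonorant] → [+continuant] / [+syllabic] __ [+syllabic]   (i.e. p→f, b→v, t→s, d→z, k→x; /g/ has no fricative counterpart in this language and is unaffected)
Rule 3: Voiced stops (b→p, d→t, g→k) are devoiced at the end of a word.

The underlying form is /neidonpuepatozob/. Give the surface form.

Rule 1 (post-nasal voicing): /p/ is a voiceless stop immediately after the nasal /n/, so it voices to [b]. /neidonpuepatozob/ → neidonbuepatozob.
Rule 2 (intervocalic spirantization): /d/ is a stop between vowels /i/ and /o/, so it spirantizes to the fricative [z]. /p/ is a stop between vowels /e/ and /a/, so it spirantizes to the fricative [f]. /t/ is a stop between vowels /a/ and /o/, so it spirantizes to the fricative [s]. /neidonbuepatozob/ → neizonbuefasozob.
Rule 3 (final devoicing): /b/ is a voiced stop in word-final position, so it devoices to [p]. /neizonbuefasozob/ → neizonbuefasozop.

neizonbuefasozop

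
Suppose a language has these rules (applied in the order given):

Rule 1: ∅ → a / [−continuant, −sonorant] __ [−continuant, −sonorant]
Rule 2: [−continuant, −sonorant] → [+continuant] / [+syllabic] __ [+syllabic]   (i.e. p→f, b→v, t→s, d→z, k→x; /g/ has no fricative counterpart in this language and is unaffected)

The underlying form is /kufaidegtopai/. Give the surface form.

Rule 1 (stop-cluster a-epenthesis): /g/ and /t/ form a stop–stop cluster, so [a] is inserted between them. /kufaidegtopai/ → kufaidegatopai.
Rule 2 (intervocalic spirantization): /d/ is a stop between vowels /i/ and /e/, so it spirantizes to the fricative [z]. /t/ is a stop between vowels /a/ and /o/, so it spirantizes to the fricative [s]. /p/ is a stop between vowels /o/ and /a/, so it spirantizes to the fricative [f]. /kufaidegatopai/ → kufaizegasofai.

kufaizegasofai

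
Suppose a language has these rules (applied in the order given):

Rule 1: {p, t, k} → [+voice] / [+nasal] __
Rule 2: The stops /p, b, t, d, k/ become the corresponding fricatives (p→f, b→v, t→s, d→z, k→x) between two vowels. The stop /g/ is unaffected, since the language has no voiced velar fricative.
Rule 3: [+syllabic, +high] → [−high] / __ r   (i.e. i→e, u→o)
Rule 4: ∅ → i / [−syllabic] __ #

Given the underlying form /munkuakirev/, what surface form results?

Rule 1 (post-nasal voicing): /k/ is a voiceless stop immediately after the nasal /n/, so it voices to [g]. /munkuakirev/ → munguakirev.
Rule 2 (intervocalic spirantization): /k/ is a stop between vowels /a/ and /i/, so it spirantizes to the fricative [x]. /munguakirev/ → munguaxirev.
Rule 3 (pre-rhotic lowering): /i/ is a high vowel immediately before /r/, so it lowers to [e]. /munguaxirev/ → munguaxerev.
Rule 4 (final i-epenthesis): the form ends in the consonant /v/, so [i] is inserted word-finally. /munguaxerev/ → munguaxerevi.

munguaxerevi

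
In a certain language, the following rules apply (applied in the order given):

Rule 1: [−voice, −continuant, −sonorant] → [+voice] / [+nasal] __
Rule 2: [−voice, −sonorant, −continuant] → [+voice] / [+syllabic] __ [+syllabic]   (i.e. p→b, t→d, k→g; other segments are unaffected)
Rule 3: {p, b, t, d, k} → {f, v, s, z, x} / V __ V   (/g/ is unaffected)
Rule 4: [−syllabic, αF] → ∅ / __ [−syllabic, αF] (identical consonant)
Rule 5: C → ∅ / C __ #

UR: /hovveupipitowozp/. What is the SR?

Rule 1 (post-nasal voicing): no segment meets the environment; /hovveupipitowozp/ is unchanged.
Rule 2 (intervocalic voicing): /p/ is a voiceless stop between vowels /u/ and /i/, so it voices to [b]. /p/ is a voiceless stop between vowels /i/ and /i/, so it voices to [b]. /t/ is a voiceless stop between vowels /i/ and /o/, so it voices to [d]. /hovveupipitowozp/ → hovveubibidowozp.
Rule 3 (intervocalic spirantization): /b/ is a stop between vowels /u/ and /i/, so it spirantizes to the fricative [v]. /b/ is a stop between vowels /i/ and /i/, so it spirantizes to the fricative [v]. /d/ is a stop between vowels /i/ and /o/, so it spirantizes to the fricative [z]. /hovveubibidowozp/ → hovveuvivizowozp.
Rule 4 (degemination): /vv/ is a geminate; the first /v/ deletes. /hovveuvivizowozp/ → hoveuvivizowozp.
Rule 5 (final cluster simplification): /p/ is the second consonant of a word-final cluster /zp/, so it deletes. /hoveuvivizowozp/ → hoveuvivizowoz.

hoveuvivizowoz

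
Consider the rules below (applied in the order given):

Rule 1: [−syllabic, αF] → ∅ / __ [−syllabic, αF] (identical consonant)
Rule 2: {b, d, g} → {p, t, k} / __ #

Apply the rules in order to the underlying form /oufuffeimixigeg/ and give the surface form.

Rule 1 (degemination): /ff/ is a geminate; the first /f/ deletes. /oufuffeimixigeg/ → oufufeimixigeg.
Rule 2 (final devoicing): /g/ is a voiced stop in word-final position, so it devoices to [k]. /oufufeimixigeg/ → oufufeimixigek.

oufufeimixigek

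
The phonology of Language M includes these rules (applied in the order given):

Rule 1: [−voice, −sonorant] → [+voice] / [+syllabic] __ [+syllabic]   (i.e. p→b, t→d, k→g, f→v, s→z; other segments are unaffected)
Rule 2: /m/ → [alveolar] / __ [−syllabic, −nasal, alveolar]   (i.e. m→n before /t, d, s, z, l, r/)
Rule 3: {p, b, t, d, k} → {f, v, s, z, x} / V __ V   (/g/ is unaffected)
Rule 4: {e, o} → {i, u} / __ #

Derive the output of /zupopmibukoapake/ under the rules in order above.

zuvopmivugoavagi

Rule 1 (intervocalic voicing): /p/ is a voiceless obstruent between vowels /u/ and /o/, so it voices to [b]. /k/ is a voiceless obstruent between vowels /u/ and /o/, so it voices to [g]. /p/ is a voiceless obstruent between vowels /a/ and /a/, so it voices to [b]. /k/ is a voiceless obstruent between vowels /a/ and /e/, so it voices to [g]. /zupopmibukoapake/ → zubopmibugoabage.
Rule 2 (nasal place assimilation): no segment meets the environment; /zubopmibugoabage/ is unchanged.
Rule 3 (intervocalic spirantization): /b/ is a stop between vowels /u/ and /o/, so it spirantizes to the fricative [v]. /b/ is a stop between vowels /i/ and /u/, so it spirantizes to the fricative [v]. /b/ is a stop between vowels /a/ and /a/, so it spirantizes to the fricative [v]. /zubopmibugoabage/ → zuvopmivugoavage.
Rule 4 (final vowel raising): /e/ is a mid vowel in word-final position, so it raises to [i]. /zuvopmivugoavage/ → zuvopmivugoavagi.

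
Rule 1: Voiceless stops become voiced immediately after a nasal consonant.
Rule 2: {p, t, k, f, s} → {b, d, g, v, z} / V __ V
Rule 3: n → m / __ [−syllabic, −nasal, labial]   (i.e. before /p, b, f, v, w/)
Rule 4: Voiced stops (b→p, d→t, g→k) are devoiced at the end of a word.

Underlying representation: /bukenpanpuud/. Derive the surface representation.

bugembambuut

Rule 1 (post-nasal voicing): /p/ is a voiceless stop immediately after the nasal /n/, so it voices to [b]. /p/ is a voiceless stop immediately after the nasal /n/, so it voices to [b]. /bukenpanpuud/ → bukenbanbuud.
Rule 2 (intervocalic voicing): /k/ is a voiceless obstruent between vowels /u/ and /e/, so it voices to [g]. /bukenbanbuud/ → bugenbanbuud.
Rule 3 (nasal place assimilation): /n/ precedes the labial consonant /b/, so it assimilates in place to [m]. /n/ precedes the labial consonant /b/, so it assimilates in place to [m]. /bugenbanbuud/ → bugembambuud.
Rule 4 (final devoicing): /d/ is a voiced stop in word-final position, so it devoices to [t]. /bugembambuud/ → bugembambuut.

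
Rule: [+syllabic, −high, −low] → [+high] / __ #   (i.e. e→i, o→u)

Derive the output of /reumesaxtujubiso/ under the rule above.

reumesaxtujubisu

/o/ is a mid vowel in word-final position, so it raises to [u].
The other instances of /e/ do not occur in the required environment and remain unchanged.
Surface form: [reumesaxtujubisu].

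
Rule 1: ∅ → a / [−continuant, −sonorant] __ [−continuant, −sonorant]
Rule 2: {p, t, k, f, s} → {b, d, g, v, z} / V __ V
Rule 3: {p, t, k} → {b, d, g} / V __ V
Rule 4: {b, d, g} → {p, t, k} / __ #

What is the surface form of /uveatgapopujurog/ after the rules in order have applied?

Rule 1 (stop-cluster a-epenthesis): /t/ and /g/ form a stop–stop cluster, so [a] is inserted between them. /uveatgapopujurog/ → uveatagapopujurog.
Rule 2 (intervocalic voicing): /t/ is a voiceless obstruent between vowels /a/ and /a/, so it voices to [d]. /p/ is a voiceless obstruent between vowels /a/ and /o/, so it voices to [b]. /p/ is a voiceless obstruent between vowels /o/ and /u/, so it voices to [b]. /uveatagapopujurog/ → uveadagabobujurog.
Rule 3 (intervocalic voicing): no segment meets the environment; /uveadagabobujurog/ is unchanged.
Rule 4 (final devoicing): /g/ is a voiced stop in word-final position, so it devoices to [k]. /uveadagabobujurog/ → uveadagabobujurok.

uveadagabobujurok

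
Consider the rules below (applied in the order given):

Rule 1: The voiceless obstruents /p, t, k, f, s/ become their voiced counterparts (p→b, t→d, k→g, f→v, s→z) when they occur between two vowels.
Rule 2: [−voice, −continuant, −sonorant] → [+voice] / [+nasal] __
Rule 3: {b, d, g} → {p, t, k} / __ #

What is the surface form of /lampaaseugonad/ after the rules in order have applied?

Rule 1 (intervocalic voicing): /s/ is a voiceless obstruent between vowels /a/ and /e/, so it voices to [z]. /lampaaseugonad/ → lampaazeugonad.
Rule 2 (post-nasal voicing): /p/ is a voiceless stop immediately after the nasal /m/, so it voices to [b]. /lampaazeugonad/ → lambaazeugonad.
Rule 3 (final devoicing): /d/ is a voiced stop in word-final position, so it devoices to [t]. /lambaazeugonad/ → lambaazeugonat.

lambaazeugonat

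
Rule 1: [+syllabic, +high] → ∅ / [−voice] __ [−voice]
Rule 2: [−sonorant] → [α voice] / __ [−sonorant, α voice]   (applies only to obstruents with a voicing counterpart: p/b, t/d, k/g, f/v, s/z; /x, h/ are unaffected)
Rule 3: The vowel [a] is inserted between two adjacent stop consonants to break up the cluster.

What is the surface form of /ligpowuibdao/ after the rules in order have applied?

likapowuibadao

Rule 1 (high vowel syncope): no segment meets the environment; /ligpowuibdao/ is unchanged.
Rule 2 (regressive voicing assimilation): /g/ precedes the voiceless obstruent /p/, so it devoices to [k] by assimilation. /ligpowuibdao/ → likpowuibdao.
Rule 3 (stop-cluster a-epenthesis): /k/ and /p/ form a stop–stop cluster, so [a] is inserted between them. /b/ and /d/ form a stop–stop cluster, so [a] is inserted between them. /likpowuibdao/ → likapowuibadao.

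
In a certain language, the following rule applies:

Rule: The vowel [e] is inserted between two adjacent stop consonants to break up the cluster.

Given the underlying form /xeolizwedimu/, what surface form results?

No segment of /xeolizwedimu/ meets the structural description of the rule, so the form surfaces unchanged.

xeolizwedimu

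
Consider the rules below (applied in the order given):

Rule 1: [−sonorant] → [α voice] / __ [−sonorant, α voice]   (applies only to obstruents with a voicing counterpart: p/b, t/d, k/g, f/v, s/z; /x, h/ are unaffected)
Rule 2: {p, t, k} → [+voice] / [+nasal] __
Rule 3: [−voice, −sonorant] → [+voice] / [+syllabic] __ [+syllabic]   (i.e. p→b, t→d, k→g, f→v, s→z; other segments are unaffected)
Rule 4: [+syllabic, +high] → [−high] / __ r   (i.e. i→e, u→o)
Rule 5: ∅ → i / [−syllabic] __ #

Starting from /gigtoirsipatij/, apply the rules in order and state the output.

giktoersibadiji

Rule 1 (regressive voicing assimilation): /g/ precedes the voiceless obstruent /t/, so it devoices to [k] by assimilation. /gigtoirsipatij/ → giktoirsipatij.
Rule 2 (post-nasal voicing): no segment meets the environment; /giktoirsipatij/ is unchanged.
Rule 3 (intervocalic voicing): /p/ is a voiceless obstruent between vowels /i/ and /a/, so it voices to [b]. /t/ is a voiceless obstruent between vowels /a/ and /i/, so it voices to [d]. /giktoirsipatij/ → giktoirsibadij.
Rule 4 (pre-rhotic lowering): /i/ is a high vowel immediately before /r/, so it lowers to [e]. /giktoirsibadij/ → giktoersibadij.
Rule 5 (final i-epenthesis): the form ends in the consonant /j/, so [i] is inserted word-finally. /giktoersibadij/ → giktoersibadiji.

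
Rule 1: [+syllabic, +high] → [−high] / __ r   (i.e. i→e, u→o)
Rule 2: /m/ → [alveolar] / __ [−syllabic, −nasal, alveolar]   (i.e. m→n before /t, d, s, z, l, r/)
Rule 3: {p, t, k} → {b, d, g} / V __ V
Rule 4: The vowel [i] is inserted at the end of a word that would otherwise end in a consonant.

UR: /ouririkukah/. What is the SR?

oorerigugahi

Rule 1 (pre-rhotic lowering): /u/ is a high vowel immediately before /r/, so it lowers to [o]. /i/ is a high vowel immediately before /r/, so it lowers to [e]. /ouririkukah/ → oorerikukah.
Rule 2 (nasal place assimilation): no segment meets the environment; /oorerikukah/ is unchanged.
Rule 3 (intervocalic voicing): /k/ is a voiceless stop between vowels /i/ and /u/, so it voices to [g]. /k/ is a voiceless stop between vowels /u/ and /a/, so it voices to [g]. /oorerikukah/ → oorerigugah.
Rule 4 (final i-epenthesis): the form ends in the consonant /h/, so [i] is inserted word-finally. /oorerigugah/ → oorerigugahi.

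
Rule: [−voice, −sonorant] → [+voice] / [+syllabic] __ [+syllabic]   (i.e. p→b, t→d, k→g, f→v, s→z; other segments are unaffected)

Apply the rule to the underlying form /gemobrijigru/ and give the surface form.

gemobrijigru

No segment of /gemobrijigru/ meets the structural description of the rule, so the form surfaces unchanged.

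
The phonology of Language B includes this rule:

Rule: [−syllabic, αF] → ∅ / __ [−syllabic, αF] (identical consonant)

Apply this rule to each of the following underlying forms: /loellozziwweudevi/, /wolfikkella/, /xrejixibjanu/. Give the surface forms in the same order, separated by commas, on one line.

/loellozziwweudevi/: /ll/ is a geminate; the first /l/ deletes. /zz/ is a geminate; the first /z/ deletes. /ww/ is a geminate; the first /w/ deletes. → [loeloziweudevi].
/wolfikkella/: /kk/ is a geminate; the first /k/ deletes. /ll/ is a geminate; the first /l/ deletes. → [wolfikela].
/xrejixibjanu/: the rule's environment is not met; surfaces unchanged as [xrejixibjanu].

loeloziweudevi, wolfikela, xrejixibjanu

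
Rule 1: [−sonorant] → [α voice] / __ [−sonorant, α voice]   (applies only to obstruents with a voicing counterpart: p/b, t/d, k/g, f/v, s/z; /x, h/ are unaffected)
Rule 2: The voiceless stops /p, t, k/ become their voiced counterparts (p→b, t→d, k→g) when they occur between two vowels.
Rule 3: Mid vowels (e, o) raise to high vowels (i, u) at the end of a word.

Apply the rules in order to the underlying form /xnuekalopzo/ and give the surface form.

Rule 1 (regressive voicing assimilation): /p/ precedes the voiced obstruent /z/, so it voices to [b] by assimilation. /xnuekalopzo/ → xnuekalobzo.
Rule 2 (intervocalic voicing): /k/ is a voiceless stop between vowels /e/ and /a/, so it voices to [g]. /xnuekalobzo/ → xnuegalobzo.
Rule 3 (final vowel raising): /o/ is a mid vowel in word-final position, so it raises to [u]. /xnuegalobzo/ → xnuegalobzu.

xnuegalobzu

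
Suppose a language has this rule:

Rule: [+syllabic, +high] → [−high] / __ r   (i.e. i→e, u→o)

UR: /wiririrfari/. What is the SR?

/i/ is a high vowel immediately before /r/, so it lowers to [e].
/i/ is a high vowel immediately before /r/, so it lowers to [e].
/i/ is a high vowel immediately before /r/, so it lowers to [e].
The other instance of /i/ does not occur in the required environment and remains unchanged.
Surface form: [werererfari].

werererfari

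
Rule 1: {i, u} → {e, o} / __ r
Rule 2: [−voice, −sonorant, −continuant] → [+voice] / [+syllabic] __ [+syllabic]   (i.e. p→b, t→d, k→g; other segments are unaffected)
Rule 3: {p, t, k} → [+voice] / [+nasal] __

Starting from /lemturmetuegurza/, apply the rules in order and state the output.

Rule 1 (pre-rhotic lowering): /u/ is a high vowel immediately before /r/, so it lowers to [o]. /u/ is a high vowel immediately before /r/, so it lowers to [o]. /lemturmetuegurza/ → lemtormetuegorza.
Rule 2 (intervocalic voicing): /t/ is a voiceless stop between vowels /e/ and /u/, so it voices to [d]. /lemtormetuegorza/ → lemtormeduegorza.
Rule 3 (post-nasal voicing): /t/ is a voiceless stop immediately after the nasal /m/, so it voices to [d]. /lemtormeduegorza/ → lemdormeduegorza.

lemdormeduegorza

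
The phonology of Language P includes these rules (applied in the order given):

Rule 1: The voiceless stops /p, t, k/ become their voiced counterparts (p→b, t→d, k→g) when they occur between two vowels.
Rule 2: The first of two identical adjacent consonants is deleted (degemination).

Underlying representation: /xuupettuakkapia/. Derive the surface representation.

Rule 1 (intervocalic voicing): /p/ is a voiceless stop between vowels /u/ and /e/, so it voices to [b]. /p/ is a voiceless stop between vowels /a/ and /i/, so it voices to [b]. /xuupettuakkapia/ → xuubettuakkabia.
Rule 2 (degemination): /tt/ is a geminate; the first /t/ deletes. /kk/ is a geminate; the first /k/ deletes. /xuubettuakkabia/ → xuubetuakabia.

xuubetuakabia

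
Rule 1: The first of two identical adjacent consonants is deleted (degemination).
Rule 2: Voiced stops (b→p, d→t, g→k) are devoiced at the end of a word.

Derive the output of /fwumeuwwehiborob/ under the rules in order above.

fwumeuwehiborop

Rule 1 (degemination): /ww/ is a geminate; the first /w/ deletes. /fwumeuwwehiborob/ → fwumeuwehiborob.
Rule 2 (final devoicing): /b/ is a voiced stop in word-final position, so it devoices to [p]. /fwumeuwehiborob/ → fwumeuwehiborop.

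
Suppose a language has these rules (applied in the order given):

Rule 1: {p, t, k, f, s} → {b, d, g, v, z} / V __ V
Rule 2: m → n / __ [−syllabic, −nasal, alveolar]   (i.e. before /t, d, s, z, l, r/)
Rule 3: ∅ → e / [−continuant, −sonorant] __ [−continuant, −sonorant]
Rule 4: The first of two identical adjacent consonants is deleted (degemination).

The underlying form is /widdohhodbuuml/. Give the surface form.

widedohodebuunl

Rule 1 (intervocalic voicing): no segment meets the environment; /widdohhodbuuml/ is unchanged.
Rule 2 (nasal place assimilation): /m/ precedes the alveolar consonant /l/, so it assimilates in place to [n]. /widdohhodbuuml/ → widdohhodbuunl.
Rule 3 (stop-cluster e-epenthesis): /d/ and /d/ form a stop–stop cluster, so [e] is inserted between them. /d/ and /b/ form a stop–stop cluster, so [e] is inserted between them. /widdohhodbuunl/ → widedohhodebuunl.
Rule 4 (degemination): /hh/ is a geminate; the first /h/ deletes. /widedohhodebuunl/ → widedohodebuunl.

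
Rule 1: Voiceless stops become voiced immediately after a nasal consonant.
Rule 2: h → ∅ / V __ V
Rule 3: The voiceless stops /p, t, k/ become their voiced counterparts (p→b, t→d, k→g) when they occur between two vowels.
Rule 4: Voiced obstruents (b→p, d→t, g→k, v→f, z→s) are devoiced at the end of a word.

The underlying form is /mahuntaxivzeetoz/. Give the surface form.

maundaxivzeedos

Rule 1 (post-nasal voicing): /t/ is a voiceless stop immediately after the nasal /n/, so it voices to [d]. /mahuntaxivzeetoz/ → mahundaxivzeetoz.
Rule 2 (intervocalic h-deletion): /h/ occurs between vowels /a/ and /u/, so it deletes. /mahundaxivzeetoz/ → maundaxivzeetoz.
Rule 3 (intervocalic voicing): /t/ is a voiceless stop between vowels /e/ and /o/, so it voices to [d]. /maundaxivzeetoz/ → maundaxivzeedoz.
Rule 4 (final devoicing): /z/ is a voiced obstruent in word-final position, so it devoices to [s]. /maundaxivzeedoz/ → maundaxivzeedos.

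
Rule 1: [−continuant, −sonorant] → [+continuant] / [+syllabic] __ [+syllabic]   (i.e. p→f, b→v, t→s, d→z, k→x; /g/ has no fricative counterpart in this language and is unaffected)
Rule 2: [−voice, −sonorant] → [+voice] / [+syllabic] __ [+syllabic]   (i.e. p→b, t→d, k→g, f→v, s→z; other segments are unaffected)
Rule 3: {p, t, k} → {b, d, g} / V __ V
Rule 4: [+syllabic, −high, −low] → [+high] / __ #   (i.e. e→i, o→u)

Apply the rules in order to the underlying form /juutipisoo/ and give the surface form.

juuzivizou

Rule 1 (intervocalic spirantization): /t/ is a stop between vowels /u/ and /i/, so it spirantizes to the fricative [s]. /p/ is a stop between vowels /i/ and /i/, so it spirantizes to the fricative [f]. /juutipisoo/ → juusifisoo.
Rule 2 (intervocalic voicing): /s/ is a voiceless obstruent between vowels /u/ and /i/, so it voices to [z]. /f/ is a voiceless obstruent between vowels /i/ and /i/, so it voices to [v]. /s/ is a voiceless obstruent between vowels /i/ and /o/, so it voices to [z]. /juusifisoo/ → juuzivizoo.
Rule 3 (intervocalic voicing): no segment meets the environment; /juuzivizoo/ is unchanged.
Rule 4 (final vowel raising): /o/ is a mid vowel in word-final position, so it raises to [u]. /juuzivizoo/ → juuzivizou.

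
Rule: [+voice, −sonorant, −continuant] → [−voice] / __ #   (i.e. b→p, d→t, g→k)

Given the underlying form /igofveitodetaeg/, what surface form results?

/g/ is a voiced stop in word-final position, so it devoices to [k].
Surface form: [igofveitodetaek].

igofveitodetaek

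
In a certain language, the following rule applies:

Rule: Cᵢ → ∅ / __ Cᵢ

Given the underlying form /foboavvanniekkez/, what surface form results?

/vv/ is a geminate; the first /v/ deletes.
/nn/ is a geminate; the first /n/ deletes.
/kk/ is a geminate; the first /k/ deletes.
The other instances of /f/, /b/, /v/, /n/, /k/, /z/ do not occur in the required environment and remain unchanged.
Surface form: [foboavaniekez].

foboavaniekez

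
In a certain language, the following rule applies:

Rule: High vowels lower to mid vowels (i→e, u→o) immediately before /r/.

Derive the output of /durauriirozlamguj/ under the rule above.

doraorierozlamguj

/u/ is a high vowel immediately before /r/, so it lowers to [o].
/u/ is a high vowel immediately before /r/, so it lowers to [o].
/i/ is a high vowel immediately before /r/, so it lowers to [e].
Surface form: [doraorierozlamguj].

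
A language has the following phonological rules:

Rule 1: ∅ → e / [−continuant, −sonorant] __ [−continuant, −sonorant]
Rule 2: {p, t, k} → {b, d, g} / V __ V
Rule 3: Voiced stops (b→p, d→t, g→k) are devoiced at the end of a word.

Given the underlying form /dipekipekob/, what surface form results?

Rule 1 (stop-cluster e-epenthesis): no segment meets the environment; /dipekipekob/ is unchanged.
Rule 2 (intervocalic voicing): /p/ is a voiceless stop between vowels /i/ and /e/, so it voices to [b]. /k/ is a voiceless stop between vowels /e/ and /i/, so it voices to [g]. /p/ is a voiceless stop between vowels /i/ and /e/, so it voices to [b]. /k/ is a voiceless stop between vowels /e/ and /o/, so it voices to [g]. /dipekipekob/ → dibegibegob.
Rule 3 (final devoicing): /b/ is a voiced stop in word-final position, so it devoices to [p]. /dibegibegob/ → dibegibegop.

dibegibegop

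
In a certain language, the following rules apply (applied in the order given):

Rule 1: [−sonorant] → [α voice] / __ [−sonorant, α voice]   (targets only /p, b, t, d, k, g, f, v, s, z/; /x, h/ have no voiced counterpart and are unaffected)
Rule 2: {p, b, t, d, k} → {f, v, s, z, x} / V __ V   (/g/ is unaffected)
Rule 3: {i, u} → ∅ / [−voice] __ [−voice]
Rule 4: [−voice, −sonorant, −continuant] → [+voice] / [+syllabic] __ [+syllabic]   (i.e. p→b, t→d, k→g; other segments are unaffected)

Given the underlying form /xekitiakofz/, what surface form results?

xexsiaxovz

Rule 1 (regressive voicing assimilation): /f/ precedes the voiced obstruent /z/, so it voices to [v] by assimilation. /xekitiakofz/ → xekitiakovz.
Rule 2 (intervocalic spirantization): /k/ is a stop between vowels /e/ and /i/, so it spirantizes to the fricative [x]. /t/ is a stop between vowels /i/ and /i/, so it spirantizes to the fricative [s]. /k/ is a stop between vowels /a/ and /o/, so it spirantizes to the fricative [x]. /xekitiakovz/ → xexisiaxovz.
Rule 3 (high vowel syncope): /i/ is a high vowel flanked by voiceless consonants /x/ and /s/, so it deletes. /xexisiaxovz/ → xexsiaxovz.
Rule 4 (intervocalic voicing): no segment meets the environment; /xexsiaxovz/ is unchanged.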